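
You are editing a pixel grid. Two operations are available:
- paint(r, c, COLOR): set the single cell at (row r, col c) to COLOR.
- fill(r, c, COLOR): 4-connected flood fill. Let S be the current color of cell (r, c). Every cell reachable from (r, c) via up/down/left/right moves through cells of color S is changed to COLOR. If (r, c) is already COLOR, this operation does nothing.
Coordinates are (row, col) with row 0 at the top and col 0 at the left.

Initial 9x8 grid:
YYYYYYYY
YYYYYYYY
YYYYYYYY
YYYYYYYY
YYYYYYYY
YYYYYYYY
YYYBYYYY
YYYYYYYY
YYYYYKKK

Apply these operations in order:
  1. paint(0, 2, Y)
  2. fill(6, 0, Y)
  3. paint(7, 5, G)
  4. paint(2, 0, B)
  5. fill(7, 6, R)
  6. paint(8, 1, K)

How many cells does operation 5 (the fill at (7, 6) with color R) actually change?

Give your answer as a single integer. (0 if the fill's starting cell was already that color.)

After op 1 paint(0,2,Y):
YYYYYYYY
YYYYYYYY
YYYYYYYY
YYYYYYYY
YYYYYYYY
YYYYYYYY
YYYBYYYY
YYYYYYYY
YYYYYKKK
After op 2 fill(6,0,Y) [0 cells changed]:
YYYYYYYY
YYYYYYYY
YYYYYYYY
YYYYYYYY
YYYYYYYY
YYYYYYYY
YYYBYYYY
YYYYYYYY
YYYYYKKK
After op 3 paint(7,5,G):
YYYYYYYY
YYYYYYYY
YYYYYYYY
YYYYYYYY
YYYYYYYY
YYYYYYYY
YYYBYYYY
YYYYYGYY
YYYYYKKK
After op 4 paint(2,0,B):
YYYYYYYY
YYYYYYYY
BYYYYYYY
YYYYYYYY
YYYYYYYY
YYYYYYYY
YYYBYYYY
YYYYYGYY
YYYYYKKK
After op 5 fill(7,6,R) [66 cells changed]:
RRRRRRRR
RRRRRRRR
BRRRRRRR
RRRRRRRR
RRRRRRRR
RRRRRRRR
RRRBRRRR
RRRRRGRR
RRRRRKKK

Answer: 66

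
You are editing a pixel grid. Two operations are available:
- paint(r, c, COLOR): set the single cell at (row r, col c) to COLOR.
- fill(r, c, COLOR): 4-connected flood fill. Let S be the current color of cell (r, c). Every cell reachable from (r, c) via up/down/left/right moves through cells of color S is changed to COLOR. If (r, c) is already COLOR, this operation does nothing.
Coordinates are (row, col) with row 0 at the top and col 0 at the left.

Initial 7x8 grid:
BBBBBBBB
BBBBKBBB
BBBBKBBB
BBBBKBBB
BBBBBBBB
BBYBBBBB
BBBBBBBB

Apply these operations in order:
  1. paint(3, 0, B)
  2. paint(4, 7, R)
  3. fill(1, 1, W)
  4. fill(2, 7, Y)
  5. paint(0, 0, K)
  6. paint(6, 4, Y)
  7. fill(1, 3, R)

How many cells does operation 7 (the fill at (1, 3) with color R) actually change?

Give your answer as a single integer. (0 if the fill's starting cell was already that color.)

After op 1 paint(3,0,B):
BBBBBBBB
BBBBKBBB
BBBBKBBB
BBBBKBBB
BBBBBBBB
BBYBBBBB
BBBBBBBB
After op 2 paint(4,7,R):
BBBBBBBB
BBBBKBBB
BBBBKBBB
BBBBKBBB
BBBBBBBR
BBYBBBBB
BBBBBBBB
After op 3 fill(1,1,W) [51 cells changed]:
WWWWWWWW
WWWWKWWW
WWWWKWWW
WWWWKWWW
WWWWWWWR
WWYWWWWW
WWWWWWWW
After op 4 fill(2,7,Y) [51 cells changed]:
YYYYYYYY
YYYYKYYY
YYYYKYYY
YYYYKYYY
YYYYYYYR
YYYYYYYY
YYYYYYYY
After op 5 paint(0,0,K):
KYYYYYYY
YYYYKYYY
YYYYKYYY
YYYYKYYY
YYYYYYYR
YYYYYYYY
YYYYYYYY
After op 6 paint(6,4,Y):
KYYYYYYY
YYYYKYYY
YYYYKYYY
YYYYKYYY
YYYYYYYR
YYYYYYYY
YYYYYYYY
After op 7 fill(1,3,R) [51 cells changed]:
KRRRRRRR
RRRRKRRR
RRRRKRRR
RRRRKRRR
RRRRRRRR
RRRRRRRR
RRRRRRRR

Answer: 51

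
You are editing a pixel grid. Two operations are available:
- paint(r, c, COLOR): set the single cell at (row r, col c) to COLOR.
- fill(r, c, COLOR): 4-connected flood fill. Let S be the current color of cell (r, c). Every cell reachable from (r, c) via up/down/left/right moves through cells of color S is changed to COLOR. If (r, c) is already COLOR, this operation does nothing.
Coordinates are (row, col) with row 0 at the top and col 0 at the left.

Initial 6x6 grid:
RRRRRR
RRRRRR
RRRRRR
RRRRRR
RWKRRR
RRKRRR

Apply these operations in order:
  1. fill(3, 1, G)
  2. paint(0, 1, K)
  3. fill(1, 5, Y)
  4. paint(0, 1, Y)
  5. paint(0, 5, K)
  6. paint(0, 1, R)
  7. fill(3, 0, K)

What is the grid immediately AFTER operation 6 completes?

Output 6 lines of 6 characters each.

After op 1 fill(3,1,G) [33 cells changed]:
GGGGGG
GGGGGG
GGGGGG
GGGGGG
GWKGGG
GGKGGG
After op 2 paint(0,1,K):
GKGGGG
GGGGGG
GGGGGG
GGGGGG
GWKGGG
GGKGGG
After op 3 fill(1,5,Y) [32 cells changed]:
YKYYYY
YYYYYY
YYYYYY
YYYYYY
YWKYYY
YYKYYY
After op 4 paint(0,1,Y):
YYYYYY
YYYYYY
YYYYYY
YYYYYY
YWKYYY
YYKYYY
After op 5 paint(0,5,K):
YYYYYK
YYYYYY
YYYYYY
YYYYYY
YWKYYY
YYKYYY
After op 6 paint(0,1,R):
YRYYYK
YYYYYY
YYYYYY
YYYYYY
YWKYYY
YYKYYY

Answer: YRYYYK
YYYYYY
YYYYYY
YYYYYY
YWKYYY
YYKYYY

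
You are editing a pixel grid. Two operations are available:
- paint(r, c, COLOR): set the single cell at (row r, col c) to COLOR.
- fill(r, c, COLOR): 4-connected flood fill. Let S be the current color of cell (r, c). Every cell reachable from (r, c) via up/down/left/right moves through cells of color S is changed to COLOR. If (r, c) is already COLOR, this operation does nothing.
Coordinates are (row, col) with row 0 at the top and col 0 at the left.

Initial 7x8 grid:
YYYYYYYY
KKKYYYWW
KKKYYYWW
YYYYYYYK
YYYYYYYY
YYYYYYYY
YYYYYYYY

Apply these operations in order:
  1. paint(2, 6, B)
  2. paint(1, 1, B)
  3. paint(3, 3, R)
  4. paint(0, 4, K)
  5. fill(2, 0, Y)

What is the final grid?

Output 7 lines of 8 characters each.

After op 1 paint(2,6,B):
YYYYYYYY
KKKYYYWW
KKKYYYBW
YYYYYYYK
YYYYYYYY
YYYYYYYY
YYYYYYYY
After op 2 paint(1,1,B):
YYYYYYYY
KBKYYYWW
KKKYYYBW
YYYYYYYK
YYYYYYYY
YYYYYYYY
YYYYYYYY
After op 3 paint(3,3,R):
YYYYYYYY
KBKYYYWW
KKKYYYBW
YYYRYYYK
YYYYYYYY
YYYYYYYY
YYYYYYYY
After op 4 paint(0,4,K):
YYYYKYYY
KBKYYYWW
KKKYYYBW
YYYRYYYK
YYYYYYYY
YYYYYYYY
YYYYYYYY
After op 5 fill(2,0,Y) [5 cells changed]:
YYYYKYYY
YBYYYYWW
YYYYYYBW
YYYRYYYK
YYYYYYYY
YYYYYYYY
YYYYYYYY

Answer: YYYYKYYY
YBYYYYWW
YYYYYYBW
YYYRYYYK
YYYYYYYY
YYYYYYYY
YYYYYYYY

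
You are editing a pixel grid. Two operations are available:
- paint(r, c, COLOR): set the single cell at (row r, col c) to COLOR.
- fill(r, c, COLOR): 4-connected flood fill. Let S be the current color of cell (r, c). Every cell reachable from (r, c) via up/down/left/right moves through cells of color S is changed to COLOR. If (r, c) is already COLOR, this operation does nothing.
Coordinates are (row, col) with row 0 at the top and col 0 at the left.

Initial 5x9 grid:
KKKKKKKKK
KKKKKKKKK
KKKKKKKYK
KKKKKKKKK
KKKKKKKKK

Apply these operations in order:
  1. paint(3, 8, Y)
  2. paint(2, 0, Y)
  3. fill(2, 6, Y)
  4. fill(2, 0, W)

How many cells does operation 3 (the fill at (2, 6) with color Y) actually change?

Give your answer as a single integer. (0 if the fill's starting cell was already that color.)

After op 1 paint(3,8,Y):
KKKKKKKKK
KKKKKKKKK
KKKKKKKYK
KKKKKKKKY
KKKKKKKKK
After op 2 paint(2,0,Y):
KKKKKKKKK
KKKKKKKKK
YKKKKKKYK
KKKKKKKKY
KKKKKKKKK
After op 3 fill(2,6,Y) [42 cells changed]:
YYYYYYYYY
YYYYYYYYY
YYYYYYYYY
YYYYYYYYY
YYYYYYYYY

Answer: 42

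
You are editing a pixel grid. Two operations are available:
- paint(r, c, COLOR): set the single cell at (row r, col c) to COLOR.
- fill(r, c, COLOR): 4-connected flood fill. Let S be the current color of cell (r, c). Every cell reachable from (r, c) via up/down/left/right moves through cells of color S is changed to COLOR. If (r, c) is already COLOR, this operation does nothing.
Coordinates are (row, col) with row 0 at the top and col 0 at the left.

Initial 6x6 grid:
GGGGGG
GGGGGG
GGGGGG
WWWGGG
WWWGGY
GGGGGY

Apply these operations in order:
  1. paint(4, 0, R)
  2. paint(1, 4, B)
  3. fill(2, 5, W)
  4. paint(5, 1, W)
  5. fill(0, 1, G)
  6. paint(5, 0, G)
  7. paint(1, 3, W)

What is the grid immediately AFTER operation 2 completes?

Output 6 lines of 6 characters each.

Answer: GGGGGG
GGGGBG
GGGGGG
WWWGGG
RWWGGY
GGGGGY

Derivation:
After op 1 paint(4,0,R):
GGGGGG
GGGGGG
GGGGGG
WWWGGG
RWWGGY
GGGGGY
After op 2 paint(1,4,B):
GGGGGG
GGGGBG
GGGGGG
WWWGGG
RWWGGY
GGGGGY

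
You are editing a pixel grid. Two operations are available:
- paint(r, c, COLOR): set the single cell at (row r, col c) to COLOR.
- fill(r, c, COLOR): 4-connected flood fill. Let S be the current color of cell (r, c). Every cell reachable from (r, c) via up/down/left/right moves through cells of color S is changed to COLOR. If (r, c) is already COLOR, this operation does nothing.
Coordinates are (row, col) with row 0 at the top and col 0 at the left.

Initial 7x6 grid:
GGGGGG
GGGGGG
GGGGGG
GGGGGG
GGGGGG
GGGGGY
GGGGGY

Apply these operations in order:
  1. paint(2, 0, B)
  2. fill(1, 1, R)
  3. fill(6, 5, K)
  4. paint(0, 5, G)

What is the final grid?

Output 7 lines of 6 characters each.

After op 1 paint(2,0,B):
GGGGGG
GGGGGG
BGGGGG
GGGGGG
GGGGGG
GGGGGY
GGGGGY
After op 2 fill(1,1,R) [39 cells changed]:
RRRRRR
RRRRRR
BRRRRR
RRRRRR
RRRRRR
RRRRRY
RRRRRY
After op 3 fill(6,5,K) [2 cells changed]:
RRRRRR
RRRRRR
BRRRRR
RRRRRR
RRRRRR
RRRRRK
RRRRRK
After op 4 paint(0,5,G):
RRRRRG
RRRRRR
BRRRRR
RRRRRR
RRRRRR
RRRRRK
RRRRRK

Answer: RRRRRG
RRRRRR
BRRRRR
RRRRRR
RRRRRR
RRRRRK
RRRRRK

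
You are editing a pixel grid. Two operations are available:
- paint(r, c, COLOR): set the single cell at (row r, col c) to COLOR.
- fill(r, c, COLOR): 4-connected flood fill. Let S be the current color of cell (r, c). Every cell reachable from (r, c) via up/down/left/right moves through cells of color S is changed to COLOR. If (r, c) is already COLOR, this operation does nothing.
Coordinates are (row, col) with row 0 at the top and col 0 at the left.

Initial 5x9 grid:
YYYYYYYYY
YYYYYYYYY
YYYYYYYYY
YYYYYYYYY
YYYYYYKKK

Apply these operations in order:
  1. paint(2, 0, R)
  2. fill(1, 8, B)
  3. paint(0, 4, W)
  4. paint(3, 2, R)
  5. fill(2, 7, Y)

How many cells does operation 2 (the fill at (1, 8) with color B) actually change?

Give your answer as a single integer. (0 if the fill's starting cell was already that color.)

After op 1 paint(2,0,R):
YYYYYYYYY
YYYYYYYYY
RYYYYYYYY
YYYYYYYYY
YYYYYYKKK
After op 2 fill(1,8,B) [41 cells changed]:
BBBBBBBBB
BBBBBBBBB
RBBBBBBBB
BBBBBBBBB
BBBBBBKKK

Answer: 41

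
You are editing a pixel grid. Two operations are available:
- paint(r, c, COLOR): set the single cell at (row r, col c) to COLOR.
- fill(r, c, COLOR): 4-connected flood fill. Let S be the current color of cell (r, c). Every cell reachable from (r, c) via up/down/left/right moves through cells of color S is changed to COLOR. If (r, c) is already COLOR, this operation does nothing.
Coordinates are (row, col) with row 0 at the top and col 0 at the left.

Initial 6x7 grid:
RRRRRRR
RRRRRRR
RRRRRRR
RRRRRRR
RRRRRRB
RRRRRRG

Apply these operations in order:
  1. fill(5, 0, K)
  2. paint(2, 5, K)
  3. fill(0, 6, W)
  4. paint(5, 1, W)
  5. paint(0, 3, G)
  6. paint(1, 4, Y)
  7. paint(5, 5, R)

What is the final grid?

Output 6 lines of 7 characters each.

Answer: WWWGWWW
WWWWYWW
WWWWWWW
WWWWWWW
WWWWWWB
WWWWWRG

Derivation:
After op 1 fill(5,0,K) [40 cells changed]:
KKKKKKK
KKKKKKK
KKKKKKK
KKKKKKK
KKKKKKB
KKKKKKG
After op 2 paint(2,5,K):
KKKKKKK
KKKKKKK
KKKKKKK
KKKKKKK
KKKKKKB
KKKKKKG
After op 3 fill(0,6,W) [40 cells changed]:
WWWWWWW
WWWWWWW
WWWWWWW
WWWWWWW
WWWWWWB
WWWWWWG
After op 4 paint(5,1,W):
WWWWWWW
WWWWWWW
WWWWWWW
WWWWWWW
WWWWWWB
WWWWWWG
After op 5 paint(0,3,G):
WWWGWWW
WWWWWWW
WWWWWWW
WWWWWWW
WWWWWWB
WWWWWWG
After op 6 paint(1,4,Y):
WWWGWWW
WWWWYWW
WWWWWWW
WWWWWWW
WWWWWWB
WWWWWWG
After op 7 paint(5,5,R):
WWWGWWW
WWWWYWW
WWWWWWW
WWWWWWW
WWWWWWB
WWWWWRG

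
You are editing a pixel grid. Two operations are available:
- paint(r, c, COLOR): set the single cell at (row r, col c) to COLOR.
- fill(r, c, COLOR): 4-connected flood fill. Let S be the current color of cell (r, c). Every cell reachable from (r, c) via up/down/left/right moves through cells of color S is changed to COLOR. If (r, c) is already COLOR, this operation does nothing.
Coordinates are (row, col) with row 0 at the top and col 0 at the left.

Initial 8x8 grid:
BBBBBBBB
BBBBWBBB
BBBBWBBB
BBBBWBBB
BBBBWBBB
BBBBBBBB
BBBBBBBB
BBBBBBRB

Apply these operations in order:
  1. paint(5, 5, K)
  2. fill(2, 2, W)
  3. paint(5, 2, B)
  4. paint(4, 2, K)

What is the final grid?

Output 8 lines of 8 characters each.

After op 1 paint(5,5,K):
BBBBBBBB
BBBBWBBB
BBBBWBBB
BBBBWBBB
BBBBWBBB
BBBBBKBB
BBBBBBBB
BBBBBBRB
After op 2 fill(2,2,W) [58 cells changed]:
WWWWWWWW
WWWWWWWW
WWWWWWWW
WWWWWWWW
WWWWWWWW
WWWWWKWW
WWWWWWWW
WWWWWWRW
After op 3 paint(5,2,B):
WWWWWWWW
WWWWWWWW
WWWWWWWW
WWWWWWWW
WWWWWWWW
WWBWWKWW
WWWWWWWW
WWWWWWRW
After op 4 paint(4,2,K):
WWWWWWWW
WWWWWWWW
WWWWWWWW
WWWWWWWW
WWKWWWWW
WWBWWKWW
WWWWWWWW
WWWWWWRW

Answer: WWWWWWWW
WWWWWWWW
WWWWWWWW
WWWWWWWW
WWKWWWWW
WWBWWKWW
WWWWWWWW
WWWWWWRW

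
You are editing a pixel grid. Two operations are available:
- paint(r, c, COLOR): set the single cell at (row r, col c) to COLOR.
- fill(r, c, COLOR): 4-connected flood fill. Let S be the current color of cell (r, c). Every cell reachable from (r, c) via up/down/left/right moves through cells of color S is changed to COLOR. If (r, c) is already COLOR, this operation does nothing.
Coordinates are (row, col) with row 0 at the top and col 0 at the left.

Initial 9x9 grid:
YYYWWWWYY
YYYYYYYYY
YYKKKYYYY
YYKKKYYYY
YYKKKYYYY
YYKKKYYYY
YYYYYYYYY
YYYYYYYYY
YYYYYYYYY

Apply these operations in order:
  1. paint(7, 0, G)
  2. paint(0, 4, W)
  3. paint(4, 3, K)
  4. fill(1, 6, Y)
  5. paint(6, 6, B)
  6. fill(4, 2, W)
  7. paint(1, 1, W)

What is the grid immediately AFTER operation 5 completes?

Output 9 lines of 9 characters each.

Answer: YYYWWWWYY
YYYYYYYYY
YYKKKYYYY
YYKKKYYYY
YYKKKYYYY
YYKKKYYYY
YYYYYYBYY
GYYYYYYYY
YYYYYYYYY

Derivation:
After op 1 paint(7,0,G):
YYYWWWWYY
YYYYYYYYY
YYKKKYYYY
YYKKKYYYY
YYKKKYYYY
YYKKKYYYY
YYYYYYYYY
GYYYYYYYY
YYYYYYYYY
After op 2 paint(0,4,W):
YYYWWWWYY
YYYYYYYYY
YYKKKYYYY
YYKKKYYYY
YYKKKYYYY
YYKKKYYYY
YYYYYYYYY
GYYYYYYYY
YYYYYYYYY
After op 3 paint(4,3,K):
YYYWWWWYY
YYYYYYYYY
YYKKKYYYY
YYKKKYYYY
YYKKKYYYY
YYKKKYYYY
YYYYYYYYY
GYYYYYYYY
YYYYYYYYY
After op 4 fill(1,6,Y) [0 cells changed]:
YYYWWWWYY
YYYYYYYYY
YYKKKYYYY
YYKKKYYYY
YYKKKYYYY
YYKKKYYYY
YYYYYYYYY
GYYYYYYYY
YYYYYYYYY
After op 5 paint(6,6,B):
YYYWWWWYY
YYYYYYYYY
YYKKKYYYY
YYKKKYYYY
YYKKKYYYY
YYKKKYYYY
YYYYYYBYY
GYYYYYYYY
YYYYYYYYY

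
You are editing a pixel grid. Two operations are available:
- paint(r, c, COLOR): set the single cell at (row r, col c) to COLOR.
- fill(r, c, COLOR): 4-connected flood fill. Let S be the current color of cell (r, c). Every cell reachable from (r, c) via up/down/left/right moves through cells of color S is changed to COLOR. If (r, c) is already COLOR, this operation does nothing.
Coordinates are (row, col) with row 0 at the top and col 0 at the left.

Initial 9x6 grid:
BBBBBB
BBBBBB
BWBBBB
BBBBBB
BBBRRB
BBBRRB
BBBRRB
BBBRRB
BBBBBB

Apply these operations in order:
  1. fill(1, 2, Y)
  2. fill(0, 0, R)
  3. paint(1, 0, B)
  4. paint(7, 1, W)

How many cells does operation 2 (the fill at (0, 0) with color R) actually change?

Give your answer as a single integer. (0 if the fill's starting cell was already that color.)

After op 1 fill(1,2,Y) [45 cells changed]:
YYYYYY
YYYYYY
YWYYYY
YYYYYY
YYYRRY
YYYRRY
YYYRRY
YYYRRY
YYYYYY
After op 2 fill(0,0,R) [45 cells changed]:
RRRRRR
RRRRRR
RWRRRR
RRRRRR
RRRRRR
RRRRRR
RRRRRR
RRRRRR
RRRRRR

Answer: 45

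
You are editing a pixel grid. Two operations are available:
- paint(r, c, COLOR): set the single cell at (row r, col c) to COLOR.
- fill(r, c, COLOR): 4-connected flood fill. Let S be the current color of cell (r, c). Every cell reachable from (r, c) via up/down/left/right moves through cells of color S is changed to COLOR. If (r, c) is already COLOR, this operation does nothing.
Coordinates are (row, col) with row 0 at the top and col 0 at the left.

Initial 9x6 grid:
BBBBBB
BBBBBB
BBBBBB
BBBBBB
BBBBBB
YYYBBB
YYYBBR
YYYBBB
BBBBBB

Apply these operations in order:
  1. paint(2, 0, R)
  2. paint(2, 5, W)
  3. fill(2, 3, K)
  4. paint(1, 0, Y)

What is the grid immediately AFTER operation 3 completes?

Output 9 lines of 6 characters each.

Answer: KKKKKK
KKKKKK
RKKKKW
KKKKKK
KKKKKK
YYYKKK
YYYKKR
YYYKKK
KKKKKK

Derivation:
After op 1 paint(2,0,R):
BBBBBB
BBBBBB
RBBBBB
BBBBBB
BBBBBB
YYYBBB
YYYBBR
YYYBBB
BBBBBB
After op 2 paint(2,5,W):
BBBBBB
BBBBBB
RBBBBW
BBBBBB
BBBBBB
YYYBBB
YYYBBR
YYYBBB
BBBBBB
After op 3 fill(2,3,K) [42 cells changed]:
KKKKKK
KKKKKK
RKKKKW
KKKKKK
KKKKKK
YYYKKK
YYYKKR
YYYKKK
KKKKKK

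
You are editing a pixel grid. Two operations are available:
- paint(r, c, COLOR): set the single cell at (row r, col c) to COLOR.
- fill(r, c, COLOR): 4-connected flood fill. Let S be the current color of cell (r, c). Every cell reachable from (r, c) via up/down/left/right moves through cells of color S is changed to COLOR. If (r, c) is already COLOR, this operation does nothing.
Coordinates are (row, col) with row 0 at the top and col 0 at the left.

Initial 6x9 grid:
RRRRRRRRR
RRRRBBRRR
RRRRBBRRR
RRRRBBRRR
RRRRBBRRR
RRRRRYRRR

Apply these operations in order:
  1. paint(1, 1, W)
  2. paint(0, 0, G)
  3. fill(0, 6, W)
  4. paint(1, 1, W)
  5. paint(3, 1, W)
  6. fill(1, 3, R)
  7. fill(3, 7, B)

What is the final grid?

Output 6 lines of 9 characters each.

After op 1 paint(1,1,W):
RRRRRRRRR
RWRRBBRRR
RRRRBBRRR
RRRRBBRRR
RRRRBBRRR
RRRRRYRRR
After op 2 paint(0,0,G):
GRRRRRRRR
RWRRBBRRR
RRRRBBRRR
RRRRBBRRR
RRRRBBRRR
RRRRRYRRR
After op 3 fill(0,6,W) [43 cells changed]:
GWWWWWWWW
WWWWBBWWW
WWWWBBWWW
WWWWBBWWW
WWWWBBWWW
WWWWWYWWW
After op 4 paint(1,1,W):
GWWWWWWWW
WWWWBBWWW
WWWWBBWWW
WWWWBBWWW
WWWWBBWWW
WWWWWYWWW
After op 5 paint(3,1,W):
GWWWWWWWW
WWWWBBWWW
WWWWBBWWW
WWWWBBWWW
WWWWBBWWW
WWWWWYWWW
After op 6 fill(1,3,R) [44 cells changed]:
GRRRRRRRR
RRRRBBRRR
RRRRBBRRR
RRRRBBRRR
RRRRBBRRR
RRRRRYRRR
After op 7 fill(3,7,B) [44 cells changed]:
GBBBBBBBB
BBBBBBBBB
BBBBBBBBB
BBBBBBBBB
BBBBBBBBB
BBBBBYBBB

Answer: GBBBBBBBB
BBBBBBBBB
BBBBBBBBB
BBBBBBBBB
BBBBBBBBB
BBBBBYBBB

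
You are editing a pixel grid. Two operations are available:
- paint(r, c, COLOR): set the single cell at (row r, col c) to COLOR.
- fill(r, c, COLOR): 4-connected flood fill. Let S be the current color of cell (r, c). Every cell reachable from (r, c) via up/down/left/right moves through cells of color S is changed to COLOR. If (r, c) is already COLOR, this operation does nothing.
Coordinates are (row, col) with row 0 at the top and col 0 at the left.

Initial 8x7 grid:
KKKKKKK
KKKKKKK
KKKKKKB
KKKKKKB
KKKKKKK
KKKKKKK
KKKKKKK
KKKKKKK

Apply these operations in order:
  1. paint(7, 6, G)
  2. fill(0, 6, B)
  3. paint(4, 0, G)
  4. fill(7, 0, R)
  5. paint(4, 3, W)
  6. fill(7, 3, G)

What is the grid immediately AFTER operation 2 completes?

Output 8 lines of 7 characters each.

After op 1 paint(7,6,G):
KKKKKKK
KKKKKKK
KKKKKKB
KKKKKKB
KKKKKKK
KKKKKKK
KKKKKKK
KKKKKKG
After op 2 fill(0,6,B) [53 cells changed]:
BBBBBBB
BBBBBBB
BBBBBBB
BBBBBBB
BBBBBBB
BBBBBBB
BBBBBBB
BBBBBBG

Answer: BBBBBBB
BBBBBBB
BBBBBBB
BBBBBBB
BBBBBBB
BBBBBBB
BBBBBBB
BBBBBBG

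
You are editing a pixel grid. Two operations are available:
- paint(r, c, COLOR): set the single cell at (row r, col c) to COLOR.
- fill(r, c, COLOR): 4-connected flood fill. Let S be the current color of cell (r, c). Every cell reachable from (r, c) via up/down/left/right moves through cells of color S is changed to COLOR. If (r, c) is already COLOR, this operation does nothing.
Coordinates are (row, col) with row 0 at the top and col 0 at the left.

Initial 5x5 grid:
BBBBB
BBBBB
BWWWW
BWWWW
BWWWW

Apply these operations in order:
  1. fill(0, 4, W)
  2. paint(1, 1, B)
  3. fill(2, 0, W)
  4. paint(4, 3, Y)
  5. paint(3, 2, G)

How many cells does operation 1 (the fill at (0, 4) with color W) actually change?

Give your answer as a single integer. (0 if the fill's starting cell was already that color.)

Answer: 13

Derivation:
After op 1 fill(0,4,W) [13 cells changed]:
WWWWW
WWWWW
WWWWW
WWWWW
WWWWW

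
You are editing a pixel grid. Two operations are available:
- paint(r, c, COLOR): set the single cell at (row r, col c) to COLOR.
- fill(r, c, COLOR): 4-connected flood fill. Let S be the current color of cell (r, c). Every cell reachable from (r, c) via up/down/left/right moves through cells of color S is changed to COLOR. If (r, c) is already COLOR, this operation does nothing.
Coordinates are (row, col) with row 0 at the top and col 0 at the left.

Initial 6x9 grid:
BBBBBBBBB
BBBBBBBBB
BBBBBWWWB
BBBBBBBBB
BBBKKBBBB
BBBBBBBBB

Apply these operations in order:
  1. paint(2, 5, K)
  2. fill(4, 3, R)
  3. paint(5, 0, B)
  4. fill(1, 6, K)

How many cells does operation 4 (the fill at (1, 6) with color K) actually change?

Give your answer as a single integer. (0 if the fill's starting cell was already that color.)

Answer: 49

Derivation:
After op 1 paint(2,5,K):
BBBBBBBBB
BBBBBBBBB
BBBBBKWWB
BBBBBBBBB
BBBKKBBBB
BBBBBBBBB
After op 2 fill(4,3,R) [2 cells changed]:
BBBBBBBBB
BBBBBBBBB
BBBBBKWWB
BBBBBBBBB
BBBRRBBBB
BBBBBBBBB
After op 3 paint(5,0,B):
BBBBBBBBB
BBBBBBBBB
BBBBBKWWB
BBBBBBBBB
BBBRRBBBB
BBBBBBBBB
After op 4 fill(1,6,K) [49 cells changed]:
KKKKKKKKK
KKKKKKKKK
KKKKKKWWK
KKKKKKKKK
KKKRRKKKK
KKKKKKKKK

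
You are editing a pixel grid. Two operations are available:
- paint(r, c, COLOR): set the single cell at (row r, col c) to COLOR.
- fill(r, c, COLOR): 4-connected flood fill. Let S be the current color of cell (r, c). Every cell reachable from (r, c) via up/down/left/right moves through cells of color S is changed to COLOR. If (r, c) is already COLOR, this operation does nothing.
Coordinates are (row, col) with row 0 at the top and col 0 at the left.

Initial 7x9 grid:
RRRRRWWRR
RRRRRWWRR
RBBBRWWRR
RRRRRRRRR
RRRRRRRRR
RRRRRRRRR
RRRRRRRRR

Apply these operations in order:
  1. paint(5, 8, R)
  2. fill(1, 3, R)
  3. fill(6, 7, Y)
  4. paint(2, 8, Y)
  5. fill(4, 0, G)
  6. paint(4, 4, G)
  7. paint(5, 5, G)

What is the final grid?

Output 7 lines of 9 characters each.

After op 1 paint(5,8,R):
RRRRRWWRR
RRRRRWWRR
RBBBRWWRR
RRRRRRRRR
RRRRRRRRR
RRRRRRRRR
RRRRRRRRR
After op 2 fill(1,3,R) [0 cells changed]:
RRRRRWWRR
RRRRRWWRR
RBBBRWWRR
RRRRRRRRR
RRRRRRRRR
RRRRRRRRR
RRRRRRRRR
After op 3 fill(6,7,Y) [54 cells changed]:
YYYYYWWYY
YYYYYWWYY
YBBBYWWYY
YYYYYYYYY
YYYYYYYYY
YYYYYYYYY
YYYYYYYYY
After op 4 paint(2,8,Y):
YYYYYWWYY
YYYYYWWYY
YBBBYWWYY
YYYYYYYYY
YYYYYYYYY
YYYYYYYYY
YYYYYYYYY
After op 5 fill(4,0,G) [54 cells changed]:
GGGGGWWGG
GGGGGWWGG
GBBBGWWGG
GGGGGGGGG
GGGGGGGGG
GGGGGGGGG
GGGGGGGGG
After op 6 paint(4,4,G):
GGGGGWWGG
GGGGGWWGG
GBBBGWWGG
GGGGGGGGG
GGGGGGGGG
GGGGGGGGG
GGGGGGGGG
After op 7 paint(5,5,G):
GGGGGWWGG
GGGGGWWGG
GBBBGWWGG
GGGGGGGGG
GGGGGGGGG
GGGGGGGGG
GGGGGGGGG

Answer: GGGGGWWGG
GGGGGWWGG
GBBBGWWGG
GGGGGGGGG
GGGGGGGGG
GGGGGGGGG
GGGGGGGGG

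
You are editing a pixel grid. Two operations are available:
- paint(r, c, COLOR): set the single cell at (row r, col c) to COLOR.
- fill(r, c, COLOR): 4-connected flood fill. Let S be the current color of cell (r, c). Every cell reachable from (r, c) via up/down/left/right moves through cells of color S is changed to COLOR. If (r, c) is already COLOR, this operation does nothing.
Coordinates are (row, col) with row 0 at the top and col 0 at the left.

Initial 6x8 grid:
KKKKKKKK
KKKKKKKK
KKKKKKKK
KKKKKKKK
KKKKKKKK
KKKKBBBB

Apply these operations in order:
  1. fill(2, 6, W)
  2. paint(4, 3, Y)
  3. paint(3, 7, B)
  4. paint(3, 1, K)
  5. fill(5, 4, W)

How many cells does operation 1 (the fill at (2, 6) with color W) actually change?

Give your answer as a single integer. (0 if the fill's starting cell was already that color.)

After op 1 fill(2,6,W) [44 cells changed]:
WWWWWWWW
WWWWWWWW
WWWWWWWW
WWWWWWWW
WWWWWWWW
WWWWBBBB

Answer: 44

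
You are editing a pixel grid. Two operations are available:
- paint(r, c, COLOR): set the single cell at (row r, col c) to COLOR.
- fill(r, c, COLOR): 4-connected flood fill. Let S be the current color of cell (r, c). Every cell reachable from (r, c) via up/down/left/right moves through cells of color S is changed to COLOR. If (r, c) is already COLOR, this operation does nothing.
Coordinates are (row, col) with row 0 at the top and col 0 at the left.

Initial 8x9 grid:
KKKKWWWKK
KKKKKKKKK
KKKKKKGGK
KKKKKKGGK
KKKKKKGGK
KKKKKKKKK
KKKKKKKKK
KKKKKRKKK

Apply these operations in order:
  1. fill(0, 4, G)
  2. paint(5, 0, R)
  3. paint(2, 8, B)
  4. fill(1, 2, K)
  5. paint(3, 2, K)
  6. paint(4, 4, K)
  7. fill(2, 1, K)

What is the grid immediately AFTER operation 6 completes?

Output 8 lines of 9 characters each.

After op 1 fill(0,4,G) [3 cells changed]:
KKKKGGGKK
KKKKKKKKK
KKKKKKGGK
KKKKKKGGK
KKKKKKGGK
KKKKKKKKK
KKKKKKKKK
KKKKKRKKK
After op 2 paint(5,0,R):
KKKKGGGKK
KKKKKKKKK
KKKKKKGGK
KKKKKKGGK
KKKKKKGGK
RKKKKKKKK
KKKKKKKKK
KKKKKRKKK
After op 3 paint(2,8,B):
KKKKGGGKK
KKKKKKKKK
KKKKKKGGB
KKKKKKGGK
KKKKKKGGK
RKKKKKKKK
KKKKKKKKK
KKKKKRKKK
After op 4 fill(1,2,K) [0 cells changed]:
KKKKGGGKK
KKKKKKKKK
KKKKKKGGB
KKKKKKGGK
KKKKKKGGK
RKKKKKKKK
KKKKKKKKK
KKKKKRKKK
After op 5 paint(3,2,K):
KKKKGGGKK
KKKKKKKKK
KKKKKKGGB
KKKKKKGGK
KKKKKKGGK
RKKKKKKKK
KKKKKKKKK
KKKKKRKKK
After op 6 paint(4,4,K):
KKKKGGGKK
KKKKKKKKK
KKKKKKGGB
KKKKKKGGK
KKKKKKGGK
RKKKKKKKK
KKKKKKKKK
KKKKKRKKK

Answer: KKKKGGGKK
KKKKKKKKK
KKKKKKGGB
KKKKKKGGK
KKKKKKGGK
RKKKKKKKK
KKKKKKKKK
KKKKKRKKK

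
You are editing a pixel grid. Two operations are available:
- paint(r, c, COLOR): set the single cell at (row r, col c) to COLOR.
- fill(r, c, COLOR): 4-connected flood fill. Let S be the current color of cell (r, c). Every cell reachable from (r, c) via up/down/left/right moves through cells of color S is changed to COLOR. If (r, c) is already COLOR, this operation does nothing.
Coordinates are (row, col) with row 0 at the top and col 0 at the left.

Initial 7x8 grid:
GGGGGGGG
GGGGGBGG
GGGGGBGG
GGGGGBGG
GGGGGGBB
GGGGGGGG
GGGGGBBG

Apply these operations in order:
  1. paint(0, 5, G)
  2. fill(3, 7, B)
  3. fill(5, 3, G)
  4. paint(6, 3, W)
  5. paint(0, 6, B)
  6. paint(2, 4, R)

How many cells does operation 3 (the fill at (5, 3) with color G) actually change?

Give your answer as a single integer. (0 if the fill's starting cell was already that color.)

Answer: 56

Derivation:
After op 1 paint(0,5,G):
GGGGGGGG
GGGGGBGG
GGGGGBGG
GGGGGBGG
GGGGGGBB
GGGGGGGG
GGGGGBBG
After op 2 fill(3,7,B) [49 cells changed]:
BBBBBBBB
BBBBBBBB
BBBBBBBB
BBBBBBBB
BBBBBBBB
BBBBBBBB
BBBBBBBB
After op 3 fill(5,3,G) [56 cells changed]:
GGGGGGGG
GGGGGGGG
GGGGGGGG
GGGGGGGG
GGGGGGGG
GGGGGGGG
GGGGGGGG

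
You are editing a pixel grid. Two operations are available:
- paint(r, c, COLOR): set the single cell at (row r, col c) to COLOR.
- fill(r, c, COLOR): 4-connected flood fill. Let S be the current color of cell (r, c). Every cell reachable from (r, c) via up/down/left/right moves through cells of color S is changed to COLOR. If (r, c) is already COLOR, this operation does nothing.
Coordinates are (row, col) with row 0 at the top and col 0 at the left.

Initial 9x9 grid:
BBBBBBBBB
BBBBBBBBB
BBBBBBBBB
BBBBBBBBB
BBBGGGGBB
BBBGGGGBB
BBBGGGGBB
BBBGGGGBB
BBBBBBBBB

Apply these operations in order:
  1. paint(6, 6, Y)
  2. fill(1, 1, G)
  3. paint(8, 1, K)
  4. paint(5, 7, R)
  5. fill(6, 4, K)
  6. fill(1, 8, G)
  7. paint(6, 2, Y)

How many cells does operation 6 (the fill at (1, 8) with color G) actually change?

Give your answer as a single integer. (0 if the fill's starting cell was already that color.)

After op 1 paint(6,6,Y):
BBBBBBBBB
BBBBBBBBB
BBBBBBBBB
BBBBBBBBB
BBBGGGGBB
BBBGGGGBB
BBBGGGYBB
BBBGGGGBB
BBBBBBBBB
After op 2 fill(1,1,G) [65 cells changed]:
GGGGGGGGG
GGGGGGGGG
GGGGGGGGG
GGGGGGGGG
GGGGGGGGG
GGGGGGGGG
GGGGGGYGG
GGGGGGGGG
GGGGGGGGG
After op 3 paint(8,1,K):
GGGGGGGGG
GGGGGGGGG
GGGGGGGGG
GGGGGGGGG
GGGGGGGGG
GGGGGGGGG
GGGGGGYGG
GGGGGGGGG
GKGGGGGGG
After op 4 paint(5,7,R):
GGGGGGGGG
GGGGGGGGG
GGGGGGGGG
GGGGGGGGG
GGGGGGGGG
GGGGGGGRG
GGGGGGYGG
GGGGGGGGG
GKGGGGGGG
After op 5 fill(6,4,K) [78 cells changed]:
KKKKKKKKK
KKKKKKKKK
KKKKKKKKK
KKKKKKKKK
KKKKKKKKK
KKKKKKKRK
KKKKKKYKK
KKKKKKKKK
KKKKKKKKK
After op 6 fill(1,8,G) [79 cells changed]:
GGGGGGGGG
GGGGGGGGG
GGGGGGGGG
GGGGGGGGG
GGGGGGGGG
GGGGGGGRG
GGGGGGYGG
GGGGGGGGG
GGGGGGGGG

Answer: 79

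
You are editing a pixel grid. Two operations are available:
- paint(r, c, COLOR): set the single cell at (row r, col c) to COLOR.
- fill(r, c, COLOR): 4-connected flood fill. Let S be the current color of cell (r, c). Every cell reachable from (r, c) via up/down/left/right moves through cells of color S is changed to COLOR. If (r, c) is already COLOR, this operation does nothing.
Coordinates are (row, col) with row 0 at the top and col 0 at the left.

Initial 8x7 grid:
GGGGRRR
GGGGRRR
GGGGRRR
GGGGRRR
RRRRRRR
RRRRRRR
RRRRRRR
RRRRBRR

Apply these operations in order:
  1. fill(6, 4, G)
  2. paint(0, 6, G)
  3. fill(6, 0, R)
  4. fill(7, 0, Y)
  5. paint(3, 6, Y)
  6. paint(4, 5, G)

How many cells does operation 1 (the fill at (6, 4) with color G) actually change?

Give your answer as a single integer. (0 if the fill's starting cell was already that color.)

Answer: 39

Derivation:
After op 1 fill(6,4,G) [39 cells changed]:
GGGGGGG
GGGGGGG
GGGGGGG
GGGGGGG
GGGGGGG
GGGGGGG
GGGGGGG
GGGGBGG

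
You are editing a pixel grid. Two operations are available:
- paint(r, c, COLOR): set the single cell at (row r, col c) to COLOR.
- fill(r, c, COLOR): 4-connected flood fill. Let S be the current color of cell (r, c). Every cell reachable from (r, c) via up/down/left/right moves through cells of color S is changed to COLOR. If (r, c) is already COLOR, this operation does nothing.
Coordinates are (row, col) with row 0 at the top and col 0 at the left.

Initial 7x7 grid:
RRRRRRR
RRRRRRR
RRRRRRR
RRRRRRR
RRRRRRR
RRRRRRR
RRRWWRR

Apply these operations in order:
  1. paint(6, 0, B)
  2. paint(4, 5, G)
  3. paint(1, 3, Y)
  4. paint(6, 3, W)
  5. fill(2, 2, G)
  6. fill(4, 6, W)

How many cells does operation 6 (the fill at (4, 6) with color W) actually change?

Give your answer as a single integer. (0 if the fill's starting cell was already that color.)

Answer: 45

Derivation:
After op 1 paint(6,0,B):
RRRRRRR
RRRRRRR
RRRRRRR
RRRRRRR
RRRRRRR
RRRRRRR
BRRWWRR
After op 2 paint(4,5,G):
RRRRRRR
RRRRRRR
RRRRRRR
RRRRRRR
RRRRRGR
RRRRRRR
BRRWWRR
After op 3 paint(1,3,Y):
RRRRRRR
RRRYRRR
RRRRRRR
RRRRRRR
RRRRRGR
RRRRRRR
BRRWWRR
After op 4 paint(6,3,W):
RRRRRRR
RRRYRRR
RRRRRRR
RRRRRRR
RRRRRGR
RRRRRRR
BRRWWRR
After op 5 fill(2,2,G) [44 cells changed]:
GGGGGGG
GGGYGGG
GGGGGGG
GGGGGGG
GGGGGGG
GGGGGGG
BGGWWGG
After op 6 fill(4,6,W) [45 cells changed]:
WWWWWWW
WWWYWWW
WWWWWWW
WWWWWWW
WWWWWWW
WWWWWWW
BWWWWWW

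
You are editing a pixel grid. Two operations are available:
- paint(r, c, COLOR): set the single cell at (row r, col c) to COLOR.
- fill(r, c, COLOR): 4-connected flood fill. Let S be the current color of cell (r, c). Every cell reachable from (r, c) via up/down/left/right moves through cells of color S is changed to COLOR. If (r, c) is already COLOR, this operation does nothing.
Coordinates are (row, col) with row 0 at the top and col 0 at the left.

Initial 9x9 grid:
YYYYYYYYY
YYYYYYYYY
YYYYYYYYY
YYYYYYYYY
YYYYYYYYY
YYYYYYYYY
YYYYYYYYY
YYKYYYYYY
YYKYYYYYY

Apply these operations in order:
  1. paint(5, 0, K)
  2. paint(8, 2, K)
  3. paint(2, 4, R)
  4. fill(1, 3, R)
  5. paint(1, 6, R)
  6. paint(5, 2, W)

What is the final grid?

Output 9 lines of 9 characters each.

Answer: RRRRRRRRR
RRRRRRRRR
RRRRRRRRR
RRRRRRRRR
RRRRRRRRR
KRWRRRRRR
RRRRRRRRR
RRKRRRRRR
RRKRRRRRR

Derivation:
After op 1 paint(5,0,K):
YYYYYYYYY
YYYYYYYYY
YYYYYYYYY
YYYYYYYYY
YYYYYYYYY
KYYYYYYYY
YYYYYYYYY
YYKYYYYYY
YYKYYYYYY
After op 2 paint(8,2,K):
YYYYYYYYY
YYYYYYYYY
YYYYYYYYY
YYYYYYYYY
YYYYYYYYY
KYYYYYYYY
YYYYYYYYY
YYKYYYYYY
YYKYYYYYY
After op 3 paint(2,4,R):
YYYYYYYYY
YYYYYYYYY
YYYYRYYYY
YYYYYYYYY
YYYYYYYYY
KYYYYYYYY
YYYYYYYYY
YYKYYYYYY
YYKYYYYYY
After op 4 fill(1,3,R) [77 cells changed]:
RRRRRRRRR
RRRRRRRRR
RRRRRRRRR
RRRRRRRRR
RRRRRRRRR
KRRRRRRRR
RRRRRRRRR
RRKRRRRRR
RRKRRRRRR
After op 5 paint(1,6,R):
RRRRRRRRR
RRRRRRRRR
RRRRRRRRR
RRRRRRRRR
RRRRRRRRR
KRRRRRRRR
RRRRRRRRR
RRKRRRRRR
RRKRRRRRR
After op 6 paint(5,2,W):
RRRRRRRRR
RRRRRRRRR
RRRRRRRRR
RRRRRRRRR
RRRRRRRRR
KRWRRRRRR
RRRRRRRRR
RRKRRRRRR
RRKRRRRRR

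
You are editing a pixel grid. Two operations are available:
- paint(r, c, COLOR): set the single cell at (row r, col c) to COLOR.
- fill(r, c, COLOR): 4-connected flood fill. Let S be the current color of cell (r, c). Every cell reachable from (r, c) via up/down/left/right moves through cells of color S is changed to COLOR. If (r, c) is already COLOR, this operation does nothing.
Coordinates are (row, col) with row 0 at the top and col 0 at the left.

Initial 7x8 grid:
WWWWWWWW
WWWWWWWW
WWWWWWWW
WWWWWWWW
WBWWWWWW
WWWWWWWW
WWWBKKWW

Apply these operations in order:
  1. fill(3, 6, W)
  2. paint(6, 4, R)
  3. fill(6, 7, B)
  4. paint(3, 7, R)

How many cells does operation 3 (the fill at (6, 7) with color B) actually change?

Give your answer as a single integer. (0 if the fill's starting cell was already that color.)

After op 1 fill(3,6,W) [0 cells changed]:
WWWWWWWW
WWWWWWWW
WWWWWWWW
WWWWWWWW
WBWWWWWW
WWWWWWWW
WWWBKKWW
After op 2 paint(6,4,R):
WWWWWWWW
WWWWWWWW
WWWWWWWW
WWWWWWWW
WBWWWWWW
WWWWWWWW
WWWBRKWW
After op 3 fill(6,7,B) [52 cells changed]:
BBBBBBBB
BBBBBBBB
BBBBBBBB
BBBBBBBB
BBBBBBBB
BBBBBBBB
BBBBRKBB

Answer: 52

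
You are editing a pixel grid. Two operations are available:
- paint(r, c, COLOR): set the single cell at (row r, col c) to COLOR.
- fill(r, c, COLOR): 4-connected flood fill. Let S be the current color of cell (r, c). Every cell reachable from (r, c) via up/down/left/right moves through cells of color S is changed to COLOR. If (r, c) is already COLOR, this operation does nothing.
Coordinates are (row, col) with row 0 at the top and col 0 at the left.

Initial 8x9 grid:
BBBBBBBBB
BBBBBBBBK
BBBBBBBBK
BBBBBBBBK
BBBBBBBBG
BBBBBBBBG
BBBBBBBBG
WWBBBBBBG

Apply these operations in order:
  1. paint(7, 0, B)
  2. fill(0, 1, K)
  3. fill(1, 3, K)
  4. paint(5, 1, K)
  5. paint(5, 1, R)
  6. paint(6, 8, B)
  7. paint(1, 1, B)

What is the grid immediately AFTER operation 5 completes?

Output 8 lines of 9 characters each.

Answer: KKKKKKKKK
KKKKKKKKK
KKKKKKKKK
KKKKKKKKK
KKKKKKKKG
KRKKKKKKG
KKKKKKKKG
KWKKKKKKG

Derivation:
After op 1 paint(7,0,B):
BBBBBBBBB
BBBBBBBBK
BBBBBBBBK
BBBBBBBBK
BBBBBBBBG
BBBBBBBBG
BBBBBBBBG
BWBBBBBBG
After op 2 fill(0,1,K) [64 cells changed]:
KKKKKKKKK
KKKKKKKKK
KKKKKKKKK
KKKKKKKKK
KKKKKKKKG
KKKKKKKKG
KKKKKKKKG
KWKKKKKKG
After op 3 fill(1,3,K) [0 cells changed]:
KKKKKKKKK
KKKKKKKKK
KKKKKKKKK
KKKKKKKKK
KKKKKKKKG
KKKKKKKKG
KKKKKKKKG
KWKKKKKKG
After op 4 paint(5,1,K):
KKKKKKKKK
KKKKKKKKK
KKKKKKKKK
KKKKKKKKK
KKKKKKKKG
KKKKKKKKG
KKKKKKKKG
KWKKKKKKG
After op 5 paint(5,1,R):
KKKKKKKKK
KKKKKKKKK
KKKKKKKKK
KKKKKKKKK
KKKKKKKKG
KRKKKKKKG
KKKKKKKKG
KWKKKKKKG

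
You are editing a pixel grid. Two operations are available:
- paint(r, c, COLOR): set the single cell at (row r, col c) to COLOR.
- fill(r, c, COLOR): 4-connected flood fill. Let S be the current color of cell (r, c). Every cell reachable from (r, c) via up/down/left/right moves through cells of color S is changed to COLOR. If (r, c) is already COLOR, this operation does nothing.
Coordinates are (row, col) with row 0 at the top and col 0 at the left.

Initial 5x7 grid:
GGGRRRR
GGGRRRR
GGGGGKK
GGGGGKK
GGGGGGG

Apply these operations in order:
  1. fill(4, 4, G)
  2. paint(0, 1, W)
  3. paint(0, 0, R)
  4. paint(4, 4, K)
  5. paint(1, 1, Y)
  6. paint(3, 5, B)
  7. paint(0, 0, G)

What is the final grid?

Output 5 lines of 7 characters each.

After op 1 fill(4,4,G) [0 cells changed]:
GGGRRRR
GGGRRRR
GGGGGKK
GGGGGKK
GGGGGGG
After op 2 paint(0,1,W):
GWGRRRR
GGGRRRR
GGGGGKK
GGGGGKK
GGGGGGG
After op 3 paint(0,0,R):
RWGRRRR
GGGRRRR
GGGGGKK
GGGGGKK
GGGGGGG
After op 4 paint(4,4,K):
RWGRRRR
GGGRRRR
GGGGGKK
GGGGGKK
GGGGKGG
After op 5 paint(1,1,Y):
RWGRRRR
GYGRRRR
GGGGGKK
GGGGGKK
GGGGKGG
After op 6 paint(3,5,B):
RWGRRRR
GYGRRRR
GGGGGKK
GGGGGBK
GGGGKGG
After op 7 paint(0,0,G):
GWGRRRR
GYGRRRR
GGGGGKK
GGGGGBK
GGGGKGG

Answer: GWGRRRR
GYGRRRR
GGGGGKK
GGGGGBK
GGGGKGG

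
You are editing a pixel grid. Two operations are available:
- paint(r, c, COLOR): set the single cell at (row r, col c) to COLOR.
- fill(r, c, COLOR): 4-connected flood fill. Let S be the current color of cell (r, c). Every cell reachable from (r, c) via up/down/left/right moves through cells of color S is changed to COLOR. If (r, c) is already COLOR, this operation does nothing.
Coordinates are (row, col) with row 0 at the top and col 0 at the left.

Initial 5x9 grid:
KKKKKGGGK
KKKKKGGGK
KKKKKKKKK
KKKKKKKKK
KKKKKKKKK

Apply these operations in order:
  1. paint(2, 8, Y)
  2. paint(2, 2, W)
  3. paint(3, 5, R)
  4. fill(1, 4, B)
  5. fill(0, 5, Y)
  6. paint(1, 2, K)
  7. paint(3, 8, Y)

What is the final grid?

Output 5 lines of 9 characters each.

Answer: BBBBBYYYK
BBKBBYYYK
BBWBBBBBY
BBBBBRBBY
BBBBBBBBB

Derivation:
After op 1 paint(2,8,Y):
KKKKKGGGK
KKKKKGGGK
KKKKKKKKY
KKKKKKKKK
KKKKKKKKK
After op 2 paint(2,2,W):
KKKKKGGGK
KKKKKGGGK
KKWKKKKKY
KKKKKKKKK
KKKKKKKKK
After op 3 paint(3,5,R):
KKKKKGGGK
KKKKKGGGK
KKWKKKKKY
KKKKKRKKK
KKKKKKKKK
After op 4 fill(1,4,B) [34 cells changed]:
BBBBBGGGK
BBBBBGGGK
BBWBBBBBY
BBBBBRBBB
BBBBBBBBB
After op 5 fill(0,5,Y) [6 cells changed]:
BBBBBYYYK
BBBBBYYYK
BBWBBBBBY
BBBBBRBBB
BBBBBBBBB
After op 6 paint(1,2,K):
BBBBBYYYK
BBKBBYYYK
BBWBBBBBY
BBBBBRBBB
BBBBBBBBB
After op 7 paint(3,8,Y):
BBBBBYYYK
BBKBBYYYK
BBWBBBBBY
BBBBBRBBY
BBBBBBBBB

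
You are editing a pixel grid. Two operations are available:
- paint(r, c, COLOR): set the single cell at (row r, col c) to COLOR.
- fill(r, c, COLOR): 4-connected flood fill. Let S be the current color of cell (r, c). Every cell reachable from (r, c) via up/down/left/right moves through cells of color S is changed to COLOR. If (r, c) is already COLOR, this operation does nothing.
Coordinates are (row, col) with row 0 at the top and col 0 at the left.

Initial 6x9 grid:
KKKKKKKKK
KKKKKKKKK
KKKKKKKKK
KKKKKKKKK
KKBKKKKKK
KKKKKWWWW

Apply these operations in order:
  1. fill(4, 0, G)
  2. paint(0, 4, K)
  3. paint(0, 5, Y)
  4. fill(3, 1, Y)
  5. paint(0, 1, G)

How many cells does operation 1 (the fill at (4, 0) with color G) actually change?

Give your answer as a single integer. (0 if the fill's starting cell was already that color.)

Answer: 49

Derivation:
After op 1 fill(4,0,G) [49 cells changed]:
GGGGGGGGG
GGGGGGGGG
GGGGGGGGG
GGGGGGGGG
GGBGGGGGG
GGGGGWWWW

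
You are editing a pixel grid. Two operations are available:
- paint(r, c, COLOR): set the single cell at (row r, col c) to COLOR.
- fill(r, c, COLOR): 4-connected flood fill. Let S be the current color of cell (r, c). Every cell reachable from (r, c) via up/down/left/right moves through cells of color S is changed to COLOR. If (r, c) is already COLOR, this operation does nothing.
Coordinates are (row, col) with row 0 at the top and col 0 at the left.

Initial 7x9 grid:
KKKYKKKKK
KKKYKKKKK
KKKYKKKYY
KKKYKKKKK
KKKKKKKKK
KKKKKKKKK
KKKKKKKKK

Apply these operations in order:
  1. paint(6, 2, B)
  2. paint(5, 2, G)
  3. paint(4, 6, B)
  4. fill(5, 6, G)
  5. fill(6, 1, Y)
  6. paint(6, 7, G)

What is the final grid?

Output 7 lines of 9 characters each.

After op 1 paint(6,2,B):
KKKYKKKKK
KKKYKKKKK
KKKYKKKYY
KKKYKKKKK
KKKKKKKKK
KKKKKKKKK
KKBKKKKKK
After op 2 paint(5,2,G):
KKKYKKKKK
KKKYKKKKK
KKKYKKKYY
KKKYKKKKK
KKKKKKKKK
KKGKKKKKK
KKBKKKKKK
After op 3 paint(4,6,B):
KKKYKKKKK
KKKYKKKKK
KKKYKKKYY
KKKYKKKKK
KKKKKKBKK
KKGKKKKKK
KKBKKKKKK
After op 4 fill(5,6,G) [54 cells changed]:
GGGYGGGGG
GGGYGGGGG
GGGYGGGYY
GGGYGGGGG
GGGGGGBGG
GGGGGGGGG
GGBGGGGGG
After op 5 fill(6,1,Y) [55 cells changed]:
YYYYYYYYY
YYYYYYYYY
YYYYYYYYY
YYYYYYYYY
YYYYYYBYY
YYYYYYYYY
YYBYYYYYY
After op 6 paint(6,7,G):
YYYYYYYYY
YYYYYYYYY
YYYYYYYYY
YYYYYYYYY
YYYYYYBYY
YYYYYYYYY
YYBYYYYGY

Answer: YYYYYYYYY
YYYYYYYYY
YYYYYYYYY
YYYYYYYYY
YYYYYYBYY
YYYYYYYYY
YYBYYYYGY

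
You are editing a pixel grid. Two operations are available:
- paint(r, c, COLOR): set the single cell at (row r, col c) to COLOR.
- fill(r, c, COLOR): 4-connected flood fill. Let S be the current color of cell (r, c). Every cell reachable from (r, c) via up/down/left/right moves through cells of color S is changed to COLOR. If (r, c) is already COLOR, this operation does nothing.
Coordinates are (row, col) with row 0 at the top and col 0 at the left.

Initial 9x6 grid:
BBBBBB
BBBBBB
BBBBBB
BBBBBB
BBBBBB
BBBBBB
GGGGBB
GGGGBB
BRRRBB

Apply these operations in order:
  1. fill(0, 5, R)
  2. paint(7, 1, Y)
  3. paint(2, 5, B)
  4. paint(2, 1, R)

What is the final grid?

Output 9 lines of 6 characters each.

Answer: RRRRRR
RRRRRR
RRRRRB
RRRRRR
RRRRRR
RRRRRR
GGGGRR
GYGGRR
BRRRRR

Derivation:
After op 1 fill(0,5,R) [42 cells changed]:
RRRRRR
RRRRRR
RRRRRR
RRRRRR
RRRRRR
RRRRRR
GGGGRR
GGGGRR
BRRRRR
After op 2 paint(7,1,Y):
RRRRRR
RRRRRR
RRRRRR
RRRRRR
RRRRRR
RRRRRR
GGGGRR
GYGGRR
BRRRRR
After op 3 paint(2,5,B):
RRRRRR
RRRRRR
RRRRRB
RRRRRR
RRRRRR
RRRRRR
GGGGRR
GYGGRR
BRRRRR
After op 4 paint(2,1,R):
RRRRRR
RRRRRR
RRRRRB
RRRRRR
RRRRRR
RRRRRR
GGGGRR
GYGGRR
BRRRRR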